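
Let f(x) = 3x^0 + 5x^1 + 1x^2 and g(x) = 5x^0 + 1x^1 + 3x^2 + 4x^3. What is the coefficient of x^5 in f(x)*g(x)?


Cauchy product at x^5:
1*4
= 4

4


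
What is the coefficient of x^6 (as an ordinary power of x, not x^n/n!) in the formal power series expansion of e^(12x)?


The exponential series is e^y = sum_{k>=0} y^k / k!. Substituting y = 12x gives
e^(12x) = sum_{k>=0} 12^k x^k / k!.
So the coefficient of x^n is a^n/n! with a = 12, n = 6:
12^6 / 6! = 2985984/720 = 20736/5

20736/5


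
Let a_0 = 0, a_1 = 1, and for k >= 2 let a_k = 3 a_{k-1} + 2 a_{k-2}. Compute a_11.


Iterating the recurrence forward:
a_0 = 0
a_1 = 1
a_2 = 3*1 + 2*0 = 3
a_3 = 3*3 + 2*1 = 11
a_4 = 3*11 + 2*3 = 39
a_5 = 3*39 + 2*11 = 139
a_6 = 3*139 + 2*39 = 495
a_7 = 3*495 + 2*139 = 1763
a_8 = 3*1763 + 2*495 = 6279
a_9 = 3*6279 + 2*1763 = 22363
a_10 = 3*22363 + 2*6279 = 79647
a_11 = 3*79647 + 2*22363 = 283667
So a_11 = 283667.

283667


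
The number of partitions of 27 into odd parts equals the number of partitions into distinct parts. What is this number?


Computing partitions of 27 into odd parts (1, 3, 5, ...):
Using the generating function prod_{k>=0} 1/(1-x^(2k+1)),
the count is 192

192


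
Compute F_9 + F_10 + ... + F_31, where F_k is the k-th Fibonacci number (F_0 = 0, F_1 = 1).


Use the identity sum_{k=0}^{N} F_k = F_{N+2} - 1 (which follows from F_{k+2} - F_{k+1} = F_k). Then
sum_{k=9}^{31} F_k = (F_{33} - 1) - (F_{10} - 1) = F_{33} - F_{10}.
Computing: F_{33} = 3524578, F_{10} = 55, so
Sum = 3524578 - 55 = 3524523.

3524523


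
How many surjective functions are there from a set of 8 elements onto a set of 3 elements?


By inclusion-exclusion on which target elements are missed, the number of surjections from an n-set onto a k-set is
surj(n, k) = sum_{j=0}^{k} (-1)^j C(k, j) (k - j)^n.
Equivalently surj(n, k) = k! * S(n, k), where S(n, k) is the Stirling number of the second kind.
For n = 8, k = 3:
S(8, 3) = 966, so
surj = 3! * 966 = 6 * 966 = 5796.

5796


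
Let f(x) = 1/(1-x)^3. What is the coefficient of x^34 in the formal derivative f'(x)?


Differentiate: d/dx [ 1/(1-x)^r ] = r / (1-x)^(r+1).
Here r = 3, so f'(x) = 3 / (1-x)^4.
The expansion of 1/(1-x)^(r+1) has coefficient of x^n equal to C(n+r, r).
So the coefficient of x^34 in f'(x) is
3 * C(37, 3) = 3 * 7770 = 23310

23310


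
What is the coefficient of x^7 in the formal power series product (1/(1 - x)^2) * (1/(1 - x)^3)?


Combine the factors: (1/(1 - x)^2) * (1/(1 - x)^3) = 1/(1 - x)^5.
Then use 1/(1 - x)^r = sum_{k>=0} C(k + r - 1, r - 1) x^k with r = 5 and k = 7:
C(11, 4) = 330.

330


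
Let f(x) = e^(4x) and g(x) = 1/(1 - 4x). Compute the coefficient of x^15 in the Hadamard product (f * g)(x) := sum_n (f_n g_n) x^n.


Expanding: f_k = 4^k/k! (from e^(4x)) and g_k = 4^k (from 1/(1 - 4x)). So the Hadamard coefficient (f * g)_k = 4^k 4^k / k! = (16)^k / k!.
For k = 15: 16^15/15! = 1152921504606846976/1307674368000 = 562949953421312/638512875.

562949953421312/638512875


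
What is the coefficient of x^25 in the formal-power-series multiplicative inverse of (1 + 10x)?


The inverse is 1/(1 + 10x). Apply the geometric identity 1/(1 - y) = sum_{k>=0} y^k with y = -10x:
1/(1 + 10x) = sum_{k>=0} (-10)^k x^k.
So the coefficient of x^25 is (-10)^25 = -10000000000000000000000000.

-10000000000000000000000000


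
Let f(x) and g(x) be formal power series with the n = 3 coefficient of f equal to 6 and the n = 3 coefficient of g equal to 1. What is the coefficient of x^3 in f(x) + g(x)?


Addition of formal power series is termwise.
The coefficient of x^3 in f + g = 6 + 1
= 7

7


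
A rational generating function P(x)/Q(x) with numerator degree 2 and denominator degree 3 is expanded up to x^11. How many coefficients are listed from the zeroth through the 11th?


Expanding up to x^11 gives the coefficients for x^0, x^1, ..., x^11.
That is 11 + 1 = 12 coefficients in total.

12


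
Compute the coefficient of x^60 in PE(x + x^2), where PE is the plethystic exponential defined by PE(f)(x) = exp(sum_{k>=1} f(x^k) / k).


With f(x) = x + x^2, the exponent is sum_{k>=1} (x^k + x^(2k)) / k = -ln(1 - x) - ln(1 - x^2). Exponentiating:
PE(x + x^2) = 1 / ((1 - x)(1 - x^2)).
This is the generating function for partitions of n into parts of size 1 or 2. The number of 2's can be any j in 0..30, and the rest are 1's, so
[x^60] = floor(60/2) + 1 = 31.

31


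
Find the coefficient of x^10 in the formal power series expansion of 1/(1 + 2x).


Write 1/(1 + c x) = 1/(1 - (-c) x) and apply the geometric-series identity
1/(1 - y) = sum_{k>=0} y^k to get 1/(1 + c x) = sum_{k>=0} (-c)^k x^k.
So the coefficient of x^k is (-c)^k = (-1)^k * c^k.
Here c = 2 and k = 10:
(-2)^10 = 1 * 1024 = 1024

1024


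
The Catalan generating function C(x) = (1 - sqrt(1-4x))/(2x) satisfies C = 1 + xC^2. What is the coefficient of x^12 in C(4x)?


Substituting x -> 4x scales the n-th coefficient by 4^n, so [x^12] C(4x) = 4^12 * C_12.
C_12 = C(2*12, 12)/(13) = 2704156/13 = 208012.
So 4^12 * 208012 = 16777216 * 208012 = 3489862254592.

3489862254592


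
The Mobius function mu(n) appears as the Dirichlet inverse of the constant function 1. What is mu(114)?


114 = 2 * 3 * 19 (all distinct primes).
mu(114) = (-1)^3 = -1

-1


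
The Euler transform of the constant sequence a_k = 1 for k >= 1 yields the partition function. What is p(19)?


The Euler transform converts the sequence a_k = 1 into the number of integer partitions.
Using the recurrence or dynamic programming:
p(19) = 490

490


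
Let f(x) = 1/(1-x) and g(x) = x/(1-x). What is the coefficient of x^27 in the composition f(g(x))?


First simplify the composition: f(g(x)) = 1/(1 - x/(1-x)) = (1-x)/((1-x) - x) = (1-x)/(1-2x).
Now extract the coefficient. Write (1-x)/(1-2x) = 1/(1-2x) - x/(1-2x).
The coefficient of x^n in 1/(1-2x) is 2^n, and in x/(1-2x) is 2^(n-1) (for n >= 1).
So the coefficient of x^27 is 2^27 - 2^26 = 134217728 - 67108864 = 67108864.

67108864


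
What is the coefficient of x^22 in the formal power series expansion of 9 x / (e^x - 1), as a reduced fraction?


The exponential generating function for Bernoulli numbers is
x / (e^x - 1) = sum_{k>=0} B_k x^k / k!.
So the coefficient of x^22 in 9 x / (e^x - 1) is 9 B_22 / 22!.
Computing: B_22 = 854513/138, 22! = 1124000727777607680000, giving
9 * 854513/138 / 1124000727777607680000 = 77683/1566788893265756160000.

77683/1566788893265756160000


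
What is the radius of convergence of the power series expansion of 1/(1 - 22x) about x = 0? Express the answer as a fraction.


Expanding 1/(1 - 22x) = sum_{k>=0} 22^k x^k, the series converges when |22x| < 1, i.e., |x| < 1/22.
So the radius of convergence is 1/22 = 1/22.

1/22


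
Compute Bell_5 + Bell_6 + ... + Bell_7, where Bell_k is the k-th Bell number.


Recall Bell_k counts set partitions of a k-set (with Bell_0 = 1 by convention).
Bell_5 through Bell_7: 52, 203, 877
Sum = 52 + 203 + 877 = 1132.

1132


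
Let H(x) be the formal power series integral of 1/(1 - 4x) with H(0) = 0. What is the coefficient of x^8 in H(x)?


1/(1 - 4x) = sum_{k>=0} 4^k x^k. Integrating termwise with H(0) = 0:
H(x) = sum_{k>=0} 4^k x^(k+1) / (k+1) = sum_{m>=1} 4^(m-1) x^m / m.
For m = 8: 4^7/8 = 16384/8 = 2048.

2048


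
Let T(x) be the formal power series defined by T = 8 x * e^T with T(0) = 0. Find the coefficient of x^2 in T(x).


Apply the Lagrange inversion formula: if T = 8 x * phi(T) with phi(t) = e^t, then
[x^n] T = 8^n * (1/n) [t^(n-1)] phi(t)^n = 8^n * (1/n) [t^(n-1)] e^(n t) = 8^n * (1/n) * n^(n-1) / (n-1)! = 8^n * n^(n-1) / n!.
When c = 1 this is the Cayley count of rooted labeled trees on n vertices, divided by n!.
For n = 2: 8^2 * 2^1 / 2! = 64 * 2/2 = 64.

64


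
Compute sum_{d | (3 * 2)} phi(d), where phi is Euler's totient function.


First, 3 * 2 = 6. One classical identity is sum_{d | n} phi(d) = n (each k in [1, n] has a unique gcd with n, and among the k's with gcd(k, n) = n/d there are phi(d) of them). So the sum equals 6. We also verify directly:
Divisors of 6: 1, 2, 3, 6.
phi values: 1, 1, 2, 2.
Sum = 6.

6


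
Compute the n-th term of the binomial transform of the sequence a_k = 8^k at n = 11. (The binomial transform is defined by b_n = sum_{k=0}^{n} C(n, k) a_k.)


With a_k = 8^k, b_n = sum_{k=0}^{n} C(n, k) 8^k = (1 + 8)^n by the binomial theorem.
For n = 11: (1 + 8)^11 = 9^11 = 31381059609.

31381059609


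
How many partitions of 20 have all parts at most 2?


Using the generating function (1-x)^(-1)(1-x^2)^(-1),
the coefficient of x^20 counts these restricted partitions.
Result = 11

11


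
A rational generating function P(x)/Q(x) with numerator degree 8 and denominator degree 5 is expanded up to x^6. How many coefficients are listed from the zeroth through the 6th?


Expanding up to x^6 gives the coefficients for x^0, x^1, ..., x^6.
That is 6 + 1 = 7 coefficients in total.

7


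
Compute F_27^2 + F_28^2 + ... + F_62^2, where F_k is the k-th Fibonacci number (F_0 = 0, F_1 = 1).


There is a standard identity sum_{k=0}^{N} F_k^2 = F_N * F_{N+1} (proved inductively from the telescoping relation F_k^2 = F_k F_{k+1} - F_{k-1} F_k). Then
sum_{k=27}^{62} F_k^2 = F_62 F_63 - F_26 F_27.
Computing: F_62 = 4052739537881, F_63 = 6557470319842, F_26 = 121393, F_27 = 196418.
Sum = 4052739537881 * 6557470319842 - 121393 * 196418 = 26575719233704816501164528.

26575719233704816501164528


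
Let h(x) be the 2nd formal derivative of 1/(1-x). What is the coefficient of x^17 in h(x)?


Differentiating 2 times: d^2/dx^2 [1/(1-x)] = 2!/(1-x)^3.
The expansion 1/(1-x)^3 = sum_{k>=0} C(k+2, 2) x^k, so the coefficient of x^n in 2!/(1-x)^3 is 2! * C(n+2, 2).
For n = 17: 2 * C(19, 2) = 2 * 171 = 342

342


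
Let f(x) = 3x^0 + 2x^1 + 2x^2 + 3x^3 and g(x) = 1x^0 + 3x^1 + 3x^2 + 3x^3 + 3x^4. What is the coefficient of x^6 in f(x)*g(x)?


Cauchy product at x^6:
2*3 + 3*3
= 15

15


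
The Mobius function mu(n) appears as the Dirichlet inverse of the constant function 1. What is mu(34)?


34 = 2 * 17 (all distinct primes).
mu(34) = (-1)^2 = 1

1


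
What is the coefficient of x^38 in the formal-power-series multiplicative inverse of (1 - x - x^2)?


Let the inverse be f(x) = sum_{k>=0} a_k x^k. From f(x) * (1 - x - x^2) = 1 and matching coefficients:
 x^0: a_0 = 1.
 x^1: a_1 - a_0 = 0, so a_1 = 1.
 x^k (k >= 2): a_k - a_{k-1} - a_{k-2} = 0, i.e. a_k = a_{k-1} + a_{k-2}.
This is the Fibonacci-type recurrence shifted so that a_0 = a_1 = 1.
Iterating: a_0=1, a_1=1, a_2=2, a_3=3, a_4=5, a_5=8, a_6=13, a_7=21, a_8=34, a_9=55, ...
a_38 = 63245986.

63245986


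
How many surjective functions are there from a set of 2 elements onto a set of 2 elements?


By inclusion-exclusion on which target elements are missed, the number of surjections from an n-set onto a k-set is
surj(n, k) = sum_{j=0}^{k} (-1)^j C(k, j) (k - j)^n.
Equivalently surj(n, k) = k! * S(n, k), where S(n, k) is the Stirling number of the second kind.
For n = 2, k = 2:
S(2, 2) = 1, so
surj = 2! * 1 = 2 * 1 = 2.

2


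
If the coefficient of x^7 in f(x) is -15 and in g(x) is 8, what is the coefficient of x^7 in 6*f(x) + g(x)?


Scalar multiplication scales coefficients: 6 * -15 = -90.
Then add the g coefficient: -90 + 8
= -82

-82


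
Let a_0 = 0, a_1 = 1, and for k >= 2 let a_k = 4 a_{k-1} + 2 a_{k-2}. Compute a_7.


Iterating the recurrence forward:
a_0 = 0
a_1 = 1
a_2 = 4*1 + 2*0 = 4
a_3 = 4*4 + 2*1 = 18
a_4 = 4*18 + 2*4 = 80
a_5 = 4*80 + 2*18 = 356
a_6 = 4*356 + 2*80 = 1584
a_7 = 4*1584 + 2*356 = 7048
So a_7 = 7048.

7048


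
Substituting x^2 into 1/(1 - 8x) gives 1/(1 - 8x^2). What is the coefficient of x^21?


Since 1/(1 - 8x^2) only has even powers of x,
the coefficient of x^21 (odd) is 0.

0


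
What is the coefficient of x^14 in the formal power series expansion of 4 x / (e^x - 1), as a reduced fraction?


The exponential generating function for Bernoulli numbers is
x / (e^x - 1) = sum_{k>=0} B_k x^k / k!.
So the coefficient of x^14 in 4 x / (e^x - 1) is 4 B_14 / 14!.
Computing: B_14 = 7/6, 14! = 87178291200, giving
4 * 7/6 / 87178291200 = 1/18681062400.

1/18681062400


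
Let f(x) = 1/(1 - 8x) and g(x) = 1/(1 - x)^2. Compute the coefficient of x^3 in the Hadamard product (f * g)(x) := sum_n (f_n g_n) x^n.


f has coefficients f_k = 8^k. For g = 1/(1 - x)^2 the coefficient is g_k = C(k + 1, 1) = k + 1. The Hadamard coefficient is (f * g)_k = 8^k * (k + 1).
For k = 3: 8^3 * 4 = 512 * 4 = 2048.

2048


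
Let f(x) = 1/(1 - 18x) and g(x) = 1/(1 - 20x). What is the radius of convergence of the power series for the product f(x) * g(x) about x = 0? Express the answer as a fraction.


The radius of 1/(1 - 18x) is 1/18 (nearest singularity at x = 1/18), and the radius of 1/(1 - 20x) is 1/20.
The product f(x)*g(x) = 1/((1 - 18x)(1 - 20x)) has singularities at both 1/18 and 1/20, so its radius of convergence is the distance to the nearest one:
min(1/18, 1/20) = 1/20.

1/20


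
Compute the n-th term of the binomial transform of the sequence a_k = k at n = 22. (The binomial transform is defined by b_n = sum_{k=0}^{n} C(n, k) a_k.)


With a_k = k, b_n = sum_{k=0}^{n} C(n, k) k. Using k * C(n, k) = n * C(n-1, k-1) gives b_n = n * sum_{k>=1} C(n-1, k-1) = n * 2^(n-1).
For n = 22: 22 * 2^21 = 22 * 2097152 = 46137344.

46137344


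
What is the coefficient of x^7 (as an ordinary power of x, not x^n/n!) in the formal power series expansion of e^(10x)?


The exponential series is e^y = sum_{k>=0} y^k / k!. Substituting y = 10x gives
e^(10x) = sum_{k>=0} 10^k x^k / k!.
So the coefficient of x^n is a^n/n! with a = 10, n = 7:
10^7 / 7! = 10000000/5040 = 125000/63

125000/63


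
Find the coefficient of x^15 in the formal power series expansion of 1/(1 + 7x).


Write 1/(1 + c x) = 1/(1 - (-c) x) and apply the geometric-series identity
1/(1 - y) = sum_{k>=0} y^k to get 1/(1 + c x) = sum_{k>=0} (-c)^k x^k.
So the coefficient of x^k is (-c)^k = (-1)^k * c^k.
Here c = 7 and k = 15:
(-7)^15 = -1 * 4747561509943 = -4747561509943

-4747561509943


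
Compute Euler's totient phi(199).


phi(n) counts integers in [1, n] coprime to n. Using the multiplicative formula phi(n) = n * prod_{p | n} (1 - 1/p):
199 = 199, so
phi(199) = 199 * (1 - 1/199) = 198.

198


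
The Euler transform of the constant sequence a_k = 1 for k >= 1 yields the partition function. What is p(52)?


The Euler transform converts the sequence a_k = 1 into the number of integer partitions.
Using the recurrence or dynamic programming:
p(52) = 281589

281589


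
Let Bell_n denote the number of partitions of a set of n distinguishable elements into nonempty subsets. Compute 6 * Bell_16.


Bell_16 can be computed from the Bell triangle or from Dobinski's identity Bell_n = (1/e) * sum_{k>=0} k^n / k!.
Computing Bell_16 = 10480142147.
Then 6 * 10480142147 = 62880852882.

62880852882


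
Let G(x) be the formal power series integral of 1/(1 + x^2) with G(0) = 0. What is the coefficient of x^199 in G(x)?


1/(1 + x^2) = sum_{j>=0} (-1)^j x^(2j). Integrating termwise with G(0) = 0:
G(x) = sum_{j>=0} (-1)^j x^(2j+1) / (2j+1) = arctan(x).
Only odd powers are nonzero. For x^199 write 199 = 2*99 + 1, giving
(-1)^99 / 199 = -1/199 = -1/199.

-1/199


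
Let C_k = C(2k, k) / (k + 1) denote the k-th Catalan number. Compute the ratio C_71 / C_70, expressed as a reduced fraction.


Using C_k = (2k)! / (k! (k+1)!), the ratio C_{k+1}/C_k simplifies to
C_{k+1}/C_k = [(2k+2)! / ((k+1)! (k+2)!)] * [k! (k+1)! / (2k)!]
 = (2k+2)(2k+1) / ((k+1)(k+2)) = 2(2k+1) / (k+2).
For k = 70: 2(2*70 + 1) / (70 + 2) = 282/72 = 47/12.

47/12


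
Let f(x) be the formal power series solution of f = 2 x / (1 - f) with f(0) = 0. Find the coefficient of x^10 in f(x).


Apply Lagrange inversion: f = 2 x * phi(f) with phi(t) = 1/(1 - t), so
[x^n] f = 2^n * (1/n) [t^(n-1)] phi(t)^n = 2^n * (1/n) [t^(n-1)] (1 - t)^(-n) = 2^n * (1/n) C(2n - 2, n - 1) = 2^n * C_{n-1}.
For n = 10: C_9 = C(18, 9) / 10 = 48620/10 = 4862.
With the 2^10 = 1024 factor, the coefficient is 1024 * 4862 = 4978688.

4978688


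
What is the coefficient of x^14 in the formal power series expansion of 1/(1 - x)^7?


The expansion 1/(1 - x)^r = sum_{k>=0} C(k + r - 1, r - 1) x^k follows from the multiset / negative-binomial theorem (or from repeated differentiation of the geometric series).
For r = 7 and k = 14:
C(20, 6) = 2432902008176640000 / (720 * 87178291200) = 38760.

38760


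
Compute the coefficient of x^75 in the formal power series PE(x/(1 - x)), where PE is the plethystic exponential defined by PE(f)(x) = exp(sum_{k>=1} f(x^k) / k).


For f(x) = x/(1 - x) we have
sum_{k>=1} f(x^k) / k = sum_{k>=1} (1/k) * x^k / (1 - x^k) = sum_{k, m >= 1} x^(k m) / k,
which after exponentiating simplifies to
PE(x/(1 - x)) = prod_{k>=1} 1 / (1 - x^k).
This is the generating function for the partition function p(n), so the coefficient of x^75 is p(75).
Computing p(75) by dynamic programming over parts 1, 2, ..., 75: p(75) = 8118264.

8118264


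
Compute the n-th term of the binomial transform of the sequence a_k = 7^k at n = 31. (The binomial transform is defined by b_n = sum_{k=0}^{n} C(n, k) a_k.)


With a_k = 7^k, b_n = sum_{k=0}^{n} C(n, k) 7^k = (1 + 7)^n by the binomial theorem.
For n = 31: (1 + 7)^31 = 8^31 = 9903520314283042199192993792.

9903520314283042199192993792


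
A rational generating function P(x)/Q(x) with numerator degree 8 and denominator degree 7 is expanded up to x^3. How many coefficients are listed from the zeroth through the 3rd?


Expanding up to x^3 gives the coefficients for x^0, x^1, ..., x^3.
That is 3 + 1 = 4 coefficients in total.

4


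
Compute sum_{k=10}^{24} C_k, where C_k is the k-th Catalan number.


C_10 through C_24: 16796, 58786, 208012, 742900, 2674440, 9694845, 35357670, 129644790, 477638700, 1767263190, 6564120420, 24466267020, 91482563640, 343059613650, 1289904147324
Sum = 16796 + 58786 + 208012 + 742900 + 2674440 + 9694845 + 35357670 + 129644790 + 477638700 + 1767263190 + 6564120420 + 24466267020 + 91482563640 + 343059613650 + 1289904147324
= 1757900012183

1757900012183


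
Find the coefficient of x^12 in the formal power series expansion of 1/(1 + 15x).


Write 1/(1 + c x) = 1/(1 - (-c) x) and apply the geometric-series identity
1/(1 - y) = sum_{k>=0} y^k to get 1/(1 + c x) = sum_{k>=0} (-c)^k x^k.
So the coefficient of x^k is (-c)^k = (-1)^k * c^k.
Here c = 15 and k = 12:
(-15)^12 = 1 * 129746337890625 = 129746337890625

129746337890625


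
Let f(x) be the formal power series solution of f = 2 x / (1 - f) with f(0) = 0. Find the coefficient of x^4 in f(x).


Apply Lagrange inversion: f = 2 x * phi(f) with phi(t) = 1/(1 - t), so
[x^n] f = 2^n * (1/n) [t^(n-1)] phi(t)^n = 2^n * (1/n) [t^(n-1)] (1 - t)^(-n) = 2^n * (1/n) C(2n - 2, n - 1) = 2^n * C_{n-1}.
For n = 4: C_3 = C(6, 3) / 4 = 20/4 = 5.
With the 2^4 = 16 factor, the coefficient is 16 * 5 = 80.

80


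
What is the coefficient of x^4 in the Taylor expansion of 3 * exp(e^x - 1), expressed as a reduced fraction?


exp(e^x - 1) = sum_{k>=0} Bell_k x^k / k!, where Bell_k is the k-th Bell number.
So the coefficient of x^4 is 3 * Bell_4 / 4!.
Computing: Bell_4 = 15 and 4! = 24, giving
3 * 15/24 = 15/8.

15/8


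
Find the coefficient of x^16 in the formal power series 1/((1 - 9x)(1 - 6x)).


By partial fractions or Cauchy convolution:
The coefficient equals sum_{k=0}^{16} 9^k * 6^(16-k).
= 5553418346740611

5553418346740611


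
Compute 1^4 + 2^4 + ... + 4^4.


This power sum has a closed form given by Faulhaber's formula
sum_{k=1}^{m} k^p = (1 / (p + 1)) * sum_{j=0}^{p} C(p + 1, j) B_j m^(p + 1 - j),
but for small m direct computation is fastest:
1 + 16 + 81 + 256 = 354.

354


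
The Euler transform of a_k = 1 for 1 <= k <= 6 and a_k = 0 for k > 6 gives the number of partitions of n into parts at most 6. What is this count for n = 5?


Partitions of 5 into parts at most 6:
Using generating function (1-x)^(-1)(1-x^2)^(-1)...(1-x^6)^(-1),
the coefficient of x^5 = 7

7


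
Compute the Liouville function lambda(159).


The Liouville function is lambda(k) = (-1)^Omega(k), where Omega(k) counts the prime factors of k with multiplicity.
Factoring: 159 = 3 * 53, so Omega(159) = 2.
lambda(159) = (-1)^2 = 1.

1


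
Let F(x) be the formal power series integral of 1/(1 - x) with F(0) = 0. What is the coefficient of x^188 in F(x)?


1/(1 - x) = sum_{k>=0} x^k. Integrating termwise and using F(0) = 0 gives
F(x) = sum_{k>=0} x^(k+1) / (k+1) = sum_{m>=1} x^m / m = -ln(1 - x).
So the coefficient of x^188 is 1/188 = 1/188.

1/188


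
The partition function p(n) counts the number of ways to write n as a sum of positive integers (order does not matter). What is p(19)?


Using the generating function prod_{k>=1} 1/(1-x^k), we compute p(19).
By dynamic programming over parts 1 through 19:
p(19) = 490

490


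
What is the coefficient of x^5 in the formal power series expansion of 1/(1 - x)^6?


The expansion 1/(1 - x)^r = sum_{k>=0} C(k + r - 1, r - 1) x^k follows from the multiset / negative-binomial theorem (or from repeated differentiation of the geometric series).
For r = 6 and k = 5:
C(10, 5) = 3628800 / (120 * 120) = 252.

252


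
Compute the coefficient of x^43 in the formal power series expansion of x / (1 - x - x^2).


Let f(x) = sum_{k>=0} a_k x^k. Multiplying f(x) * (1 - x - x^2) = x and matching coefficients gives a_0 = 0, a_1 = 1, and a_k = a_{k-1} + a_{k-2} for k >= 2. These are the Fibonacci numbers F_k.
Iterating from F_0 = 0, F_1 = 1:
F_0=0, F_1=1, F_2=1, F_3=2, F_4=3, F_5=5, F_6=8, F_7=13, F_8=21, F_9=34, ...
F_43 = 433494437.

433494437


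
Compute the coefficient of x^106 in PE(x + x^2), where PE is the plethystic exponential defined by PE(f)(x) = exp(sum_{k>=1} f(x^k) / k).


With f(x) = x + x^2, the exponent is sum_{k>=1} (x^k + x^(2k)) / k = -ln(1 - x) - ln(1 - x^2). Exponentiating:
PE(x + x^2) = 1 / ((1 - x)(1 - x^2)).
This is the generating function for partitions of n into parts of size 1 or 2. The number of 2's can be any j in 0..53, and the rest are 1's, so
[x^106] = floor(106/2) + 1 = 54.

54


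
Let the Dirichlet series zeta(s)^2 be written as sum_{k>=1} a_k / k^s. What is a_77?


The Dirichlet convolution of the constant function 1 with itself gives (1 * 1)(k) = sum_{d | k} 1 = d(k), the number of positive divisors of k.
Since zeta(s) = sum_{k>=1} 1/k^s, we have zeta(s)^2 = sum_{k>=1} d(k)/k^s, so a_k = d(k).
For k = 77: the divisors are 1, 7, 11, 77.
Count = 4.

4


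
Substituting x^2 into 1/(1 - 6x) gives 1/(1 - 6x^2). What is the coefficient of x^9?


Since 1/(1 - 6x^2) only has even powers of x,
the coefficient of x^9 (odd) is 0.

0


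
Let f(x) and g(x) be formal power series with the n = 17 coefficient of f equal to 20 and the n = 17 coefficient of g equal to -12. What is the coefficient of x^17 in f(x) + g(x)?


Addition of formal power series is termwise.
The coefficient of x^17 in f + g = 20 + -12
= 8

8


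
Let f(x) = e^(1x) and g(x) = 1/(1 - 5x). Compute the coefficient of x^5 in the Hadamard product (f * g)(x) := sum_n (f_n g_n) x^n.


Expanding: f_k = 1^k/k! (from e^(1x)) and g_k = 5^k (from 1/(1 - 5x)). So the Hadamard coefficient (f * g)_k = 1^k 5^k / k! = (5)^k / k!.
For k = 5: 5^5/5! = 3125/120 = 625/24.

625/24


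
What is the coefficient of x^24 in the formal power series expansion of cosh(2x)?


The Maclaurin series is cosh(t) = sum_{m>=0} t^(2m) / (2m)!, so substituting t = 2x, only even powers of x are nonzero, with coefficient of x^(2m) equal to 2^(2m) / (2m)!.
For x^24 the coefficient is 2^24/24! = 16777216/620448401733239439360000 = 4/147926426347074375.

4/147926426347074375


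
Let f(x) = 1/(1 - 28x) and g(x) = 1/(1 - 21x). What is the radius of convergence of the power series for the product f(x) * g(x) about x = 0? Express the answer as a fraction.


The radius of 1/(1 - 28x) is 1/28 (nearest singularity at x = 1/28), and the radius of 1/(1 - 21x) is 1/21.
The product f(x)*g(x) = 1/((1 - 28x)(1 - 21x)) has singularities at both 1/28 and 1/21, so its radius of convergence is the distance to the nearest one:
min(1/28, 1/21) = 1/28.

1/28


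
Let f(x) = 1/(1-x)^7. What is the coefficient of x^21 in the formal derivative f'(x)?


Differentiate: d/dx [ 1/(1-x)^r ] = r / (1-x)^(r+1).
Here r = 7, so f'(x) = 7 / (1-x)^8.
The expansion of 1/(1-x)^(r+1) has coefficient of x^n equal to C(n+r, r).
So the coefficient of x^21 in f'(x) is
7 * C(28, 7) = 7 * 1184040 = 8288280

8288280


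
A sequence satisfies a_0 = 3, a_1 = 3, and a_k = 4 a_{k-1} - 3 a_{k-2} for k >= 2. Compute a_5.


The characteristic equation is t^2 - 4 t + 3 = 0, with roots r_1 = 3 and r_2 = 1 (so c_1 = r_1 + r_2, c_2 = -r_1 r_2 as required).
One can use the closed form a_n = A r_1^n + B r_2^n, but direct iteration is more reliable:
a_0 = 3, a_1 = 3, a_2 = 3, a_3 = 3, a_4 = 3, a_5 = 3.
So a_5 = 3.

3


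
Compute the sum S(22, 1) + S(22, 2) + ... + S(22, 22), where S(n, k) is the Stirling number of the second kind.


By definition, S(n, k) counts partitions of an n-set into exactly k nonempty blocks.
Computing row n = 22 for k = 1..22:
S(22, k): 1, 2097151, 5228079450, 727778623825, 19137821912055, 163305339345225, 602762379967440, 1142399079991620, 1241963303533920, 835143799377954, 366282500870286, 108823356051137, 22496861868481, 3295165281331, 345615943200, 26046574004, 1404142047, 53374629, 1389850, 23485, 231, 1
Sum = 4506715738447323. (This equals Bell_22 since the sum runs over all k.)

4506715738447323


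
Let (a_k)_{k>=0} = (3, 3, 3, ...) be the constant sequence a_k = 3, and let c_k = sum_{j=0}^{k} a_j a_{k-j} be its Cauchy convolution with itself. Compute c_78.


Since a_j = 3 for all j >= 0, the convolution sum becomes
c_k = sum_{j=0}^{k} 3 * 3 = 9 * (k + 1).
Equivalently, the generating function of (a_k) is 3/(1 - x) and its square is 9/(1 - x)^2 = sum_{k>=0} 9(k + 1) x^k.
For k = 78: 9 * 79 = 711.

711


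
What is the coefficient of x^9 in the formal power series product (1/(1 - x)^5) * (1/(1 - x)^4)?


Combine the factors: (1/(1 - x)^5) * (1/(1 - x)^4) = 1/(1 - x)^9.
Then use 1/(1 - x)^r = sum_{k>=0} C(k + r - 1, r - 1) x^k with r = 9 and k = 9:
C(17, 8) = 24310.

24310


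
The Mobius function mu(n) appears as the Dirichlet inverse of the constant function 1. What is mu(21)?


21 = 3 * 7 (all distinct primes).
mu(21) = (-1)^2 = 1

1


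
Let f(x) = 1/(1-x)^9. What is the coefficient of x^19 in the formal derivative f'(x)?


Differentiate: d/dx [ 1/(1-x)^r ] = r / (1-x)^(r+1).
Here r = 9, so f'(x) = 9 / (1-x)^10.
The expansion of 1/(1-x)^(r+1) has coefficient of x^n equal to C(n+r, r).
So the coefficient of x^19 in f'(x) is
9 * C(28, 9) = 9 * 6906900 = 62162100

62162100


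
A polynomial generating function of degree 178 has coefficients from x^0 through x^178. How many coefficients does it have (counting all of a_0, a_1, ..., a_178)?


A polynomial of degree 178 takes the form a_0 + a_1 x + ... + a_178 x^178.
The number of coefficients is 178 + 1 = 179.

179


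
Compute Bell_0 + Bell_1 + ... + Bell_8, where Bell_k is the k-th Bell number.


Recall Bell_k counts set partitions of a k-set (with Bell_0 = 1 by convention).
Bell_0 through Bell_8: 1, 1, 2, 5, 15, 52, 203, 877, 4140
Sum = 1 + 1 + 2 + 5 + 15 + 52 + 203 + 877 + 4140 = 5296.

5296


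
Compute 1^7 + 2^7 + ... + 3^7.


This power sum has a closed form given by Faulhaber's formula
sum_{k=1}^{m} k^p = (1 / (p + 1)) * sum_{j=0}^{p} C(p + 1, j) B_j m^(p + 1 - j),
but for small m direct computation is fastest:
1 + 128 + 2187 = 2316.

2316


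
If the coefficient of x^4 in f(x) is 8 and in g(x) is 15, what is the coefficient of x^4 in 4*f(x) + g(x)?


Scalar multiplication scales coefficients: 4 * 8 = 32.
Then add the g coefficient: 32 + 15
= 47

47


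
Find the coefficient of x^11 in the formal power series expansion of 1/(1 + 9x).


Write 1/(1 + c x) = 1/(1 - (-c) x) and apply the geometric-series identity
1/(1 - y) = sum_{k>=0} y^k to get 1/(1 + c x) = sum_{k>=0} (-c)^k x^k.
So the coefficient of x^k is (-c)^k = (-1)^k * c^k.
Here c = 9 and k = 11:
(-9)^11 = -1 * 31381059609 = -31381059609

-31381059609


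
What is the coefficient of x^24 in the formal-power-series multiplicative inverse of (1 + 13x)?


The inverse is 1/(1 + 13x). Apply the geometric identity 1/(1 - y) = sum_{k>=0} y^k with y = -13x:
1/(1 + 13x) = sum_{k>=0} (-13)^k x^k.
So the coefficient of x^24 is (-13)^24 = 542800770374370512771595361.

542800770374370512771595361


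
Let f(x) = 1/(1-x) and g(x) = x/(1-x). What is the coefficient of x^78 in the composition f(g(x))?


First simplify the composition: f(g(x)) = 1/(1 - x/(1-x)) = (1-x)/((1-x) - x) = (1-x)/(1-2x).
Now extract the coefficient. Write (1-x)/(1-2x) = 1/(1-2x) - x/(1-2x).
The coefficient of x^n in 1/(1-2x) is 2^n, and in x/(1-2x) is 2^(n-1) (for n >= 1).
So the coefficient of x^78 is 2^78 - 2^77 = 302231454903657293676544 - 151115727451828646838272 = 151115727451828646838272.

151115727451828646838272


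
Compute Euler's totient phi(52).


phi(n) counts integers in [1, n] coprime to n. Using the multiplicative formula phi(n) = n * prod_{p | n} (1 - 1/p):
52 = 2^2 * 13, so
phi(52) = 52 * (1 - 1/2) * (1 - 1/13) = 24.

24


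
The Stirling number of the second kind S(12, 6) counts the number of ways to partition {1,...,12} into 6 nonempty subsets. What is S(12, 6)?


Using the explicit formula S(n,k) = (1/k!) sum_{j=0}^{k} (-1)^(k-j) C(k,j) j^n:
S(12, 6) = 1323652
Equivalently, S(n,k) is n! times the coefficient of x^n in the EGF (e^x - 1)^k / k!.

1323652


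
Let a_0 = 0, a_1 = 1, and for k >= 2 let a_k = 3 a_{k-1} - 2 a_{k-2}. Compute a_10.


Iterating the recurrence forward:
a_0 = 0
a_1 = 1
a_2 = 3*1 - 2*0 = 3
a_3 = 3*3 - 2*1 = 7
a_4 = 3*7 - 2*3 = 15
a_5 = 3*15 - 2*7 = 31
a_6 = 3*31 - 2*15 = 63
a_7 = 3*63 - 2*31 = 127
a_8 = 3*127 - 2*63 = 255
a_9 = 3*255 - 2*127 = 511
a_10 = 3*511 - 2*255 = 1023
So a_10 = 1023.

1023


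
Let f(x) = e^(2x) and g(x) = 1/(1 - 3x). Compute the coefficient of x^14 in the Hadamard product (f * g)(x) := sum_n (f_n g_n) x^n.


Expanding: f_k = 2^k/k! (from e^(2x)) and g_k = 3^k (from 1/(1 - 3x)). So the Hadamard coefficient (f * g)_k = 2^k 3^k / k! = (6)^k / k!.
For k = 14: 6^14/14! = 78364164096/87178291200 = 157464/175175.

157464/175175


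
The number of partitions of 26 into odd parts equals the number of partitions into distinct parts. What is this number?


Computing partitions of 26 into odd parts (1, 3, 5, ...):
Using the generating function prod_{k>=0} 1/(1-x^(2k+1)),
the count is 165

165


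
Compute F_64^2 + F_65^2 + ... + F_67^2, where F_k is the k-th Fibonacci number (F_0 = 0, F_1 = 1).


There is a standard identity sum_{k=0}^{N} F_k^2 = F_N * F_{N+1} (proved inductively from the telescoping relation F_k^2 = F_k F_{k+1} - F_{k-1} F_k). Then
sum_{k=64}^{67} F_k^2 = F_67 F_68 - F_63 F_64.
Computing: F_67 = 44945570212853, F_68 = 72723460248141, F_63 = 6557470319842, F_64 = 10610209857723.
Sum = 44945570212853 * 72723460248141 - 6557470319842 * 10610209857723 = 3199021252475131787443716507.

3199021252475131787443716507


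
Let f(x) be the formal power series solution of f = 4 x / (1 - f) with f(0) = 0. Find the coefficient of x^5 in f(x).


Apply Lagrange inversion: f = 4 x * phi(f) with phi(t) = 1/(1 - t), so
[x^n] f = 4^n * (1/n) [t^(n-1)] phi(t)^n = 4^n * (1/n) [t^(n-1)] (1 - t)^(-n) = 4^n * (1/n) C(2n - 2, n - 1) = 4^n * C_{n-1}.
For n = 5: C_4 = C(8, 4) / 5 = 70/5 = 14.
With the 4^5 = 1024 factor, the coefficient is 1024 * 14 = 14336.

14336


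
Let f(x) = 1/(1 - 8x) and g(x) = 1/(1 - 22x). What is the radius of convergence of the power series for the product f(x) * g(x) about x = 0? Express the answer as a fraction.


The radius of 1/(1 - 8x) is 1/8 (nearest singularity at x = 1/8), and the radius of 1/(1 - 22x) is 1/22.
The product f(x)*g(x) = 1/((1 - 8x)(1 - 22x)) has singularities at both 1/8 and 1/22, so its radius of convergence is the distance to the nearest one:
min(1/8, 1/22) = 1/22.

1/22


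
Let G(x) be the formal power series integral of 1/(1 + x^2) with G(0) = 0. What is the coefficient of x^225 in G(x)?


1/(1 + x^2) = sum_{j>=0} (-1)^j x^(2j). Integrating termwise with G(0) = 0:
G(x) = sum_{j>=0} (-1)^j x^(2j+1) / (2j+1) = arctan(x).
Only odd powers are nonzero. For x^225 write 225 = 2*112 + 1, giving
(-1)^112 / 225 = 1/225 = 1/225.

1/225


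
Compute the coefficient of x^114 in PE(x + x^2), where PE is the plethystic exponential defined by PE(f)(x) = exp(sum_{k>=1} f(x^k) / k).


With f(x) = x + x^2, the exponent is sum_{k>=1} (x^k + x^(2k)) / k = -ln(1 - x) - ln(1 - x^2). Exponentiating:
PE(x + x^2) = 1 / ((1 - x)(1 - x^2)).
This is the generating function for partitions of n into parts of size 1 or 2. The number of 2's can be any j in 0..57, and the rest are 1's, so
[x^114] = floor(114/2) + 1 = 58.

58


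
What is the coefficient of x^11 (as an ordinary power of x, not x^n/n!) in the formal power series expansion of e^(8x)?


The exponential series is e^y = sum_{k>=0} y^k / k!. Substituting y = 8x gives
e^(8x) = sum_{k>=0} 8^k x^k / k!.
So the coefficient of x^n is a^n/n! with a = 8, n = 11:
8^11 / 11! = 8589934592/39916800 = 33554432/155925

33554432/155925


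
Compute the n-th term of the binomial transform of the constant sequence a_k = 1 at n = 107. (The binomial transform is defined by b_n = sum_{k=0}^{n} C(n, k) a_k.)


With a_k = 1 for all k, b_n = sum_{k=0}^{n} C(n, k) = 2^n by the binomial theorem.
For n = 107: 2^107 = 162259276829213363391578010288128.

162259276829213363391578010288128


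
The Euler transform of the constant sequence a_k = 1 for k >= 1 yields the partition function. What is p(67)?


The Euler transform converts the sequence a_k = 1 into the number of integer partitions.
Using the recurrence or dynamic programming:
p(67) = 2679689

2679689


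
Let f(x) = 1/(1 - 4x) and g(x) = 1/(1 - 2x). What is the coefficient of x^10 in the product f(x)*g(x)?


The coefficient of x^n in f*g is the Cauchy product: sum_{k=0}^{n} a^k * b^(n-k).
With a=4, b=2, n=10:
sum_{k=0}^{10} 4^k * 2^(10-k)
= 2096128

2096128


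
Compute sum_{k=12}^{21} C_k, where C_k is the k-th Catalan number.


C_12 through C_21: 208012, 742900, 2674440, 9694845, 35357670, 129644790, 477638700, 1767263190, 6564120420, 24466267020
Sum = 208012 + 742900 + 2674440 + 9694845 + 35357670 + 129644790 + 477638700 + 1767263190 + 6564120420 + 24466267020
= 33453611987

33453611987


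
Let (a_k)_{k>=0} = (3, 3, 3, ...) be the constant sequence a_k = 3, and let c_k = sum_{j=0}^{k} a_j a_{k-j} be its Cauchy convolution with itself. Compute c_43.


Since a_j = 3 for all j >= 0, the convolution sum becomes
c_k = sum_{j=0}^{k} 3 * 3 = 9 * (k + 1).
Equivalently, the generating function of (a_k) is 3/(1 - x) and its square is 9/(1 - x)^2 = sum_{k>=0} 9(k + 1) x^k.
For k = 43: 9 * 44 = 396.

396


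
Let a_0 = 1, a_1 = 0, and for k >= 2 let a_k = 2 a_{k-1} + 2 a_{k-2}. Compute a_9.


Iterating the recurrence forward:
a_0 = 1
a_1 = 0
a_2 = 2*0 + 2*1 = 2
a_3 = 2*2 + 2*0 = 4
a_4 = 2*4 + 2*2 = 12
a_5 = 2*12 + 2*4 = 32
a_6 = 2*32 + 2*12 = 88
a_7 = 2*88 + 2*32 = 240
a_8 = 2*240 + 2*88 = 656
a_9 = 2*656 + 2*240 = 1792
So a_9 = 1792.

1792


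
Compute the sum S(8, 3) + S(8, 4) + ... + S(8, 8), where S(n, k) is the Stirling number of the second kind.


By definition, S(n, k) counts partitions of an n-set into exactly k nonempty blocks.
Computing row n = 8 for k = 3..8:
S(8, k): 966, 1701, 1050, 266, 28, 1
Sum = 4012.

4012


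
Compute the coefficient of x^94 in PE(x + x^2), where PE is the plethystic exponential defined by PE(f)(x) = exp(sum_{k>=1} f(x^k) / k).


With f(x) = x + x^2, the exponent is sum_{k>=1} (x^k + x^(2k)) / k = -ln(1 - x) - ln(1 - x^2). Exponentiating:
PE(x + x^2) = 1 / ((1 - x)(1 - x^2)).
This is the generating function for partitions of n into parts of size 1 or 2. The number of 2's can be any j in 0..47, and the rest are 1's, so
[x^94] = floor(94/2) + 1 = 48.

48


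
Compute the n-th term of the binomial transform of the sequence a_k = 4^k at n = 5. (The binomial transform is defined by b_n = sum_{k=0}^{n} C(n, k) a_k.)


With a_k = 4^k, b_n = sum_{k=0}^{n} C(n, k) 4^k = (1 + 4)^n by the binomial theorem.
For n = 5: (1 + 4)^5 = 5^5 = 3125.

3125


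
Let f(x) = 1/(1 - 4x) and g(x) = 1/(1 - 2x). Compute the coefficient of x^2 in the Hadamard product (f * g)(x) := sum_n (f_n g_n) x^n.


f has coefficients f_k = 4^k and g has coefficients g_k = 2^k, so the Hadamard product has coefficient (f*g)_k = 4^k * 2^k = 8^k.
For k = 2: 8^2 = 64.

64


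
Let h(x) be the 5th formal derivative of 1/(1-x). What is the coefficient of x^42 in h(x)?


Differentiating 5 times: d^5/dx^5 [1/(1-x)] = 5!/(1-x)^6.
The expansion 1/(1-x)^6 = sum_{k>=0} C(k+5, 5) x^k, so the coefficient of x^n in 5!/(1-x)^6 is 5! * C(n+5, 5).
For n = 42: 120 * C(47, 5) = 120 * 1533939 = 184072680

184072680


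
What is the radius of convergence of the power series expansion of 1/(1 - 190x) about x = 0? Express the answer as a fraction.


Expanding 1/(1 - 190x) = sum_{k>=0} 190^k x^k, the series converges when |190x| < 1, i.e., |x| < 1/190.
So the radius of convergence is 1/190 = 1/190.

1/190


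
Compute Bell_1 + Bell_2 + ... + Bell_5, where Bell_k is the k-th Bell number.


Recall Bell_k counts set partitions of a k-set (with Bell_0 = 1 by convention).
Bell_1 through Bell_5: 1, 2, 5, 15, 52
Sum = 1 + 2 + 5 + 15 + 52 = 75.

75


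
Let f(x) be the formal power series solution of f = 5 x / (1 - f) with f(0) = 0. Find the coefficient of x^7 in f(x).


Apply Lagrange inversion: f = 5 x * phi(f) with phi(t) = 1/(1 - t), so
[x^n] f = 5^n * (1/n) [t^(n-1)] phi(t)^n = 5^n * (1/n) [t^(n-1)] (1 - t)^(-n) = 5^n * (1/n) C(2n - 2, n - 1) = 5^n * C_{n-1}.
For n = 7: C_6 = C(12, 6) / 7 = 924/7 = 132.
With the 5^7 = 78125 factor, the coefficient is 78125 * 132 = 10312500.

10312500


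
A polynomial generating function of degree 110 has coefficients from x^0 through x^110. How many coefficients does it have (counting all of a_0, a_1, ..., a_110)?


A polynomial of degree 110 takes the form a_0 + a_1 x + ... + a_110 x^110.
The number of coefficients is 110 + 1 = 111.

111


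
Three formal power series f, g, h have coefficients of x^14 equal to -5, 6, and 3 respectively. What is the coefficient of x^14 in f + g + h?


Series addition is componentwise:
-5 + 6 + 3
= 4

4


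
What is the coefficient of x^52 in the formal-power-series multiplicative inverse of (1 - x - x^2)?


Let the inverse be f(x) = sum_{k>=0} a_k x^k. From f(x) * (1 - x - x^2) = 1 and matching coefficients:
 x^0: a_0 = 1.
 x^1: a_1 - a_0 = 0, so a_1 = 1.
 x^k (k >= 2): a_k - a_{k-1} - a_{k-2} = 0, i.e. a_k = a_{k-1} + a_{k-2}.
This is the Fibonacci-type recurrence shifted so that a_0 = a_1 = 1.
Iterating: a_0=1, a_1=1, a_2=2, a_3=3, a_4=5, a_5=8, a_6=13, a_7=21, a_8=34, a_9=55, ...
a_52 = 53316291173.

53316291173


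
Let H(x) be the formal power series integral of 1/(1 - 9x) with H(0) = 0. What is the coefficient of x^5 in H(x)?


1/(1 - 9x) = sum_{k>=0} 9^k x^k. Integrating termwise with H(0) = 0:
H(x) = sum_{k>=0} 9^k x^(k+1) / (k+1) = sum_{m>=1} 9^(m-1) x^m / m.
For m = 5: 9^4/5 = 6561/5 = 6561/5.

6561/5


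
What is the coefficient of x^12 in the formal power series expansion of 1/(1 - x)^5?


The expansion 1/(1 - x)^r = sum_{k>=0} C(k + r - 1, r - 1) x^k follows from the multiset / negative-binomial theorem (or from repeated differentiation of the geometric series).
For r = 5 and k = 12:
C(16, 4) = 20922789888000 / (24 * 479001600) = 1820.

1820


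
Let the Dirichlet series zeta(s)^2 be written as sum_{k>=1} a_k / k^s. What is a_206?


The Dirichlet convolution of the constant function 1 with itself gives (1 * 1)(k) = sum_{d | k} 1 = d(k), the number of positive divisors of k.
Since zeta(s) = sum_{k>=1} 1/k^s, we have zeta(s)^2 = sum_{k>=1} d(k)/k^s, so a_k = d(k).
For k = 206: the divisors are 1, 2, 103, 206.
Count = 4.

4
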